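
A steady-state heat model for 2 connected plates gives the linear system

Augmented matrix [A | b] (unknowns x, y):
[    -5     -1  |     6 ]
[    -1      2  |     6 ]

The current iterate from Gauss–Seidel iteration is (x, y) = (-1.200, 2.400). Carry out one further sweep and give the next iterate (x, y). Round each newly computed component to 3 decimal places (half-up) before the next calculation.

One sweep:
  x = (6 - (-1)·2.400) / (-5) = -1.680
  y = (6 - (-1)·-1.680) / (2) = 2.160

(-1.680, 2.160)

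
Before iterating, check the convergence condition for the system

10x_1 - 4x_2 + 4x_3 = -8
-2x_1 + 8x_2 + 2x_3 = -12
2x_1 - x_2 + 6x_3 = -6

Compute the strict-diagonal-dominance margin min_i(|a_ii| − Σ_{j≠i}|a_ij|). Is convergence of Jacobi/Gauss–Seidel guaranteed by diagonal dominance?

row 1: |10| − (4+4) = 2
row 2: |8| − (2+2) = 4
row 3: |6| − (2+1) = 3
minimum over rows = 2 → strictly diagonally dominant (convergence guaranteed)

2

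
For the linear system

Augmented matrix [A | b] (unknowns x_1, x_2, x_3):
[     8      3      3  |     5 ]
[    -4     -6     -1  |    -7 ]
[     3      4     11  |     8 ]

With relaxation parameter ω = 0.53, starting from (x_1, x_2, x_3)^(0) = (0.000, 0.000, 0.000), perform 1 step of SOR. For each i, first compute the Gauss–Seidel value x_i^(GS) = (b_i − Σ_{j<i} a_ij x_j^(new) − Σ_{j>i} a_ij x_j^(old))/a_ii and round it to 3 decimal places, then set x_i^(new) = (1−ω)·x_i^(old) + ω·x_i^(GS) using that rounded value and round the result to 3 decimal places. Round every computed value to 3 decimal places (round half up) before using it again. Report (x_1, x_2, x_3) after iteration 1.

(0.331, 0.501, 0.241)

Iteration 1:
  x_1: GS value = (5 - (3)·0.000 - (3)·0.000) / (8) = 0.625;  x_1 ← (1−ω)·0.000 + ω·0.625 = 0.331
  x_2: GS value = (-7 - (-4)·0.331 - (-1)·0.000) / (-6) = 0.946;  x_2 ← (1−ω)·0.000 + ω·0.946 = 0.501
  x_3: GS value = (8 - (3)·0.331 - (4)·0.501) / (11) = 0.455;  x_3 ← (1−ω)·0.000 + ω·0.455 = 0.241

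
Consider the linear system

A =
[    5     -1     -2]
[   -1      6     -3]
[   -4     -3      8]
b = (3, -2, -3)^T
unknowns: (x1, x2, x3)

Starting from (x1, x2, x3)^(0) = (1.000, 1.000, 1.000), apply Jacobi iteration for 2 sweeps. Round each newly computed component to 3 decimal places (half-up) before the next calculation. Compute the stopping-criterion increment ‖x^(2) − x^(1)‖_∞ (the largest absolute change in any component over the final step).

0.333

Iteration 1:
  x1 = (3 - (-1)·1.000 - (-2)·1.000) / (5) = 1.200
  x2 = (-2 - (-1)·1.000 - (-3)·1.000) / (6) = 0.333
  x3 = (-3 - (-4)·1.000 - (-3)·1.000) / (8) = 0.500
Iteration 2:
  x1 = (3 - (-1)·0.333 - (-2)·0.500) / (5) = 0.867
  x2 = (-2 - (-1)·1.200 - (-3)·0.500) / (6) = 0.117
  x3 = (-3 - (-4)·1.200 - (-3)·0.333) / (8) = 0.350
Change: (-0.333, -0.216, -0.150) → max |·| = 0.333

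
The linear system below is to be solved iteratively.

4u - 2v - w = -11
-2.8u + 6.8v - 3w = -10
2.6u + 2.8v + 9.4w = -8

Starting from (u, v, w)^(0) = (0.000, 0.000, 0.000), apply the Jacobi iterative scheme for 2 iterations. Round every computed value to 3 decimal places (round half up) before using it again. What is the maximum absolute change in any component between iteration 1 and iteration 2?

1.507

Iteration 1:
  u = (-11 - (-2)·0.000 - (-1)·0.000) / (4) = -2.750
  v = (-10 - (-2.8)·0.000 - (-3)·0.000) / (6.8) = -1.471
  w = (-8 - (2.6)·0.000 - (2.8)·0.000) / (9.4) = -0.851
Iteration 2:
  u = (-11 - (-2)·-1.471 - (-1)·-0.851) / (4) = -3.698
  v = (-10 - (-2.8)·-2.750 - (-3)·-0.851) / (6.8) = -2.978
  w = (-8 - (2.6)·-2.750 - (2.8)·-1.471) / (9.4) = 0.348
Change: (-0.948, -1.507, 1.199) → max |·| = 1.507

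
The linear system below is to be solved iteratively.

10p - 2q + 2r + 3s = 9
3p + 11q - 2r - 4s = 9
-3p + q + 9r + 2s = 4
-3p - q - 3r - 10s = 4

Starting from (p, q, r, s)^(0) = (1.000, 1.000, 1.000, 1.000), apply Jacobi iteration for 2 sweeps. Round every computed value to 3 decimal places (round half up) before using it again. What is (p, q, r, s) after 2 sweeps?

Iteration 1:
  p = (9 - (-2)·1.000 - (2)·1.000 - (3)·1.000) / (10) = 0.600
  q = (9 - (3)·1.000 - (-2)·1.000 - (-4)·1.000) / (11) = 1.091
  r = (4 - (-3)·1.000 - (1)·1.000 - (2)·1.000) / (9) = 0.444
  s = (4 - (-3)·1.000 - (-1)·1.000 - (-3)·1.000) / (-10) = -1.100
Iteration 2:
  p = (9 - (-2)·1.091 - (2)·0.444 - (3)·-1.100) / (10) = 1.359
  q = (9 - (3)·0.600 - (-2)·0.444 - (-4)·-1.100) / (11) = 0.335
  r = (4 - (-3)·0.600 - (1)·1.091 - (2)·-1.100) / (9) = 0.768
  s = (4 - (-3)·0.600 - (-1)·1.091 - (-3)·0.444) / (-10) = -0.822

(1.359, 0.335, 0.768, -0.822)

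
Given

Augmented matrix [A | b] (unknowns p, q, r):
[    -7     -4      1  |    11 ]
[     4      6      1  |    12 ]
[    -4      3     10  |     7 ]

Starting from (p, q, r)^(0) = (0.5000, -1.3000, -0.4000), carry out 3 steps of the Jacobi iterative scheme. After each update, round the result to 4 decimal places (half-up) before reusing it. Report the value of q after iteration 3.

Iteration 1:
  p = (11 - (-4)·-1.3000 - (1)·-0.4000) / (-7) = -0.8857
  q = (12 - (4)·0.5000 - (1)·-0.4000) / (6) = 1.7333
  r = (7 - (-4)·0.5000 - (3)·-1.3000) / (10) = 1.2900
Iteration 2:
  p = (11 - (-4)·1.7333 - (1)·1.2900) / (-7) = -2.3776
  q = (12 - (4)·-0.8857 - (1)·1.2900) / (6) = 2.3755
  r = (7 - (-4)·-0.8857 - (3)·1.7333) / (10) = -0.1743
Iteration 3:
  p = (11 - (-4)·2.3755 - (1)·-0.1743) / (-7) = -2.9538
  q = (12 - (4)·-2.3776 - (1)·-0.1743) / (6) = 3.6141
  r = (7 - (-4)·-2.3776 - (3)·2.3755) / (10) = -0.9637

3.6141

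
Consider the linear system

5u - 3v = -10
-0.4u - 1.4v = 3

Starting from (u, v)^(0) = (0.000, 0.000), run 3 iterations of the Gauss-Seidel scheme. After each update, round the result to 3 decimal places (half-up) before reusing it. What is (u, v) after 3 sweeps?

Iteration 1:
  u = (-10 - (-3)·0.000) / (5) = -2.000
  v = (3 - (-0.4)·-2.000) / (-1.4) = -1.571
Iteration 2:
  u = (-10 - (-3)·-1.571) / (5) = -2.943
  v = (3 - (-0.4)·-2.943) / (-1.4) = -1.302
Iteration 3:
  u = (-10 - (-3)·-1.302) / (5) = -2.781
  v = (3 - (-0.4)·-2.781) / (-1.4) = -1.348

(-2.781, -1.348)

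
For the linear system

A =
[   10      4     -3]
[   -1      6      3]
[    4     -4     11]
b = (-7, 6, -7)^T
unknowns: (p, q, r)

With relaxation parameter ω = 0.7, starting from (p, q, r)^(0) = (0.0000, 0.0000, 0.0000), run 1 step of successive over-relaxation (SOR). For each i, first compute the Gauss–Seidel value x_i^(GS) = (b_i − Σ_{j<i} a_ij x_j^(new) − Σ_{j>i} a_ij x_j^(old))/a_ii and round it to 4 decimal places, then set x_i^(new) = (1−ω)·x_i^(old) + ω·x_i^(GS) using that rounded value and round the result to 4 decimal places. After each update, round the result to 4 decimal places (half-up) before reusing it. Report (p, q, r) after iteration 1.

(-0.4900, 0.6428, -0.1571)

Iteration 1:
  p: GS value = (-7 - (4)·0.0000 - (-3)·0.0000) / (10) = -0.7000;  p ← (1−ω)·0.0000 + ω·-0.7000 = -0.4900
  q: GS value = (6 - (-1)·-0.4900 - (3)·0.0000) / (6) = 0.9183;  q ← (1−ω)·0.0000 + ω·0.9183 = 0.6428
  r: GS value = (-7 - (4)·-0.4900 - (-4)·0.6428) / (11) = -0.2244;  r ← (1−ω)·0.0000 + ω·-0.2244 = -0.1571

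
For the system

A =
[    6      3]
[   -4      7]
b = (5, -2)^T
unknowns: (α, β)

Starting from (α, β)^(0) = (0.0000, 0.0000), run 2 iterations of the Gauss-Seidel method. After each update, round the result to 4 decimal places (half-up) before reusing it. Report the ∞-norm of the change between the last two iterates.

0.0952

Iteration 1:
  α = (5 - (3)·0.0000) / (6) = 0.8333
  β = (-2 - (-4)·0.8333) / (7) = 0.1905
Iteration 2:
  α = (5 - (3)·0.1905) / (6) = 0.7381
  β = (-2 - (-4)·0.7381) / (7) = 0.1361
Change: (-0.0952, -0.0544) → max |·| = 0.0952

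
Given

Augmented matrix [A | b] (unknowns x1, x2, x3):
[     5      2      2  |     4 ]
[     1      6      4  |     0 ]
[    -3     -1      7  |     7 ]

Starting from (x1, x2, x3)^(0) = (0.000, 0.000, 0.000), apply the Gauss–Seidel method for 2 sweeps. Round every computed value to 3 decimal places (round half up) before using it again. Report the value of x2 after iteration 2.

-0.937

Iteration 1:
  x1 = (4 - (2)·0.000 - (2)·0.000) / (5) = 0.800
  x2 = (0 - (1)·0.800 - (4)·0.000) / (6) = -0.133
  x3 = (7 - (-3)·0.800 - (-1)·-0.133) / (7) = 1.324
Iteration 2:
  x1 = (4 - (2)·-0.133 - (2)·1.324) / (5) = 0.324
  x2 = (0 - (1)·0.324 - (4)·1.324) / (6) = -0.937
  x3 = (7 - (-3)·0.324 - (-1)·-0.937) / (7) = 1.005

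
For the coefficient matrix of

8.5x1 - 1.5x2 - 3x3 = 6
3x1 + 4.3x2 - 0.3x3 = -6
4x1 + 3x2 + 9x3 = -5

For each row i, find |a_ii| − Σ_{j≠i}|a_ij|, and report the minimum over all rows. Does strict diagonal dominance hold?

1

row 1: |8.5| − (1.5+3) = 4
row 2: |4.3| − (3+0.3) = 1
row 3: |9| − (4+3) = 2
minimum over rows = 1 → strictly diagonally dominant (convergence guaranteed)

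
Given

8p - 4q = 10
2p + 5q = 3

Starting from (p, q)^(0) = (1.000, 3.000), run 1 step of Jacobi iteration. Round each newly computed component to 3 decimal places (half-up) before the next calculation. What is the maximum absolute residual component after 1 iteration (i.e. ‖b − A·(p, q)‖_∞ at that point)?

11.200

Iteration 1:
  p = (10 - (-4)·3.000) / (8) = 2.750
  q = (3 - (2)·1.000) / (5) = 0.200
Residual b − A·x = (-11.200, -3.500); ∞-norm = 11.200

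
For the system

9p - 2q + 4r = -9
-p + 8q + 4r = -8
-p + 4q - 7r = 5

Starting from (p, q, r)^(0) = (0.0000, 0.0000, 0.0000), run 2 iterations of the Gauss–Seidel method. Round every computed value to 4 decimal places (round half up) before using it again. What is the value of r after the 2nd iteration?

Iteration 1:
  p = (-9 - (-2)·0.0000 - (4)·0.0000) / (9) = -1.0000
  q = (-8 - (-1)·-1.0000 - (4)·0.0000) / (8) = -1.1250
  r = (5 - (-1)·-1.0000 - (4)·-1.1250) / (-7) = -1.2143
Iteration 2:
  p = (-9 - (-2)·-1.1250 - (4)·-1.2143) / (9) = -0.7103
  q = (-8 - (-1)·-0.7103 - (4)·-1.2143) / (8) = -0.4816
  r = (5 - (-1)·-0.7103 - (4)·-0.4816) / (-7) = -0.8880

-0.8880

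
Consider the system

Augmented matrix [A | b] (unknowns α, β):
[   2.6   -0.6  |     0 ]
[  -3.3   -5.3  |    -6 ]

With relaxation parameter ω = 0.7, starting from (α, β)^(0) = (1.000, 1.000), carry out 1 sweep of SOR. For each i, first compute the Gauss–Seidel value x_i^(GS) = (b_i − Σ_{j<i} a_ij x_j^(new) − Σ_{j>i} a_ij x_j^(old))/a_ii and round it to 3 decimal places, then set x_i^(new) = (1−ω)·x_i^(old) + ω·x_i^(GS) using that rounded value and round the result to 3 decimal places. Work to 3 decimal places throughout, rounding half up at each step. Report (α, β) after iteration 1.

(0.462, 0.891)

Iteration 1:
  α: GS value = (0 - (-0.6)·1.000) / (2.6) = 0.231;  α ← (1−ω)·1.000 + ω·0.231 = 0.462
  β: GS value = (-6 - (-3.3)·0.462) / (-5.3) = 0.844;  β ← (1−ω)·1.000 + ω·0.844 = 0.891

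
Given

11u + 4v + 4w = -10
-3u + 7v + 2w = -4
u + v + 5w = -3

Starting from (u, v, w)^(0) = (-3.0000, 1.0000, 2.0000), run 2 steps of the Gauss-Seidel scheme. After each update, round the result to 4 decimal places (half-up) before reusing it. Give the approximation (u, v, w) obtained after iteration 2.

Iteration 1:
  u = (-10 - (4)·1.0000 - (4)·2.0000) / (11) = -2.0000
  v = (-4 - (-3)·-2.0000 - (2)·2.0000) / (7) = -2.0000
  w = (-3 - (1)·-2.0000 - (1)·-2.0000) / (5) = 0.2000
Iteration 2:
  u = (-10 - (4)·-2.0000 - (4)·0.2000) / (11) = -0.2545
  v = (-4 - (-3)·-0.2545 - (2)·0.2000) / (7) = -0.7376
  w = (-3 - (1)·-0.2545 - (1)·-0.7376) / (5) = -0.4016

(-0.2545, -0.7376, -0.4016)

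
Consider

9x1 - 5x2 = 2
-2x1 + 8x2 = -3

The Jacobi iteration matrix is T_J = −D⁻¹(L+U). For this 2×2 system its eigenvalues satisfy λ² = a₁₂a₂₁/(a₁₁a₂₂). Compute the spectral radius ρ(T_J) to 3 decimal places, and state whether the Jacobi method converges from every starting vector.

0.373

a₁₂a₂₁/(a₁₁a₂₂) = (-5)·(-2) / ((9)·(8)) = 0.138889
ρ = √|0.138889| = √0.138889 = 0.373
ρ < 1, so Jacobi converges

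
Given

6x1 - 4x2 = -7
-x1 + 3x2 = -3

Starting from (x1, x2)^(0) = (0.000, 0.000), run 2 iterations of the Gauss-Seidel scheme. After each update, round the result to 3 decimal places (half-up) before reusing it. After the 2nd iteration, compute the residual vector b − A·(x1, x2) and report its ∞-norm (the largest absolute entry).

1.234

Iteration 1:
  x1 = (-7 - (-4)·0.000) / (6) = -1.167
  x2 = (-3 - (-1)·-1.167) / (3) = -1.389
Iteration 2:
  x1 = (-7 - (-4)·-1.389) / (6) = -2.093
  x2 = (-3 - (-1)·-2.093) / (3) = -1.698
Residual b − A·x = (-1.234, 0.001); ∞-norm = 1.234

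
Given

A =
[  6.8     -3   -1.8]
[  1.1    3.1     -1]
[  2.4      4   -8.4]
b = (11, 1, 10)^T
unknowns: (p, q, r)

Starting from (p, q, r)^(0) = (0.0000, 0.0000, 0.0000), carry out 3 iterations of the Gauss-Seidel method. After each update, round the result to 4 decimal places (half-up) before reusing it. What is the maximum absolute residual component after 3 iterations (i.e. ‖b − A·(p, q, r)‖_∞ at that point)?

Iteration 1:
  p = (11 - (-3)·0.0000 - (-1.8)·0.0000) / (6.8) = 1.6176
  q = (1 - (1.1)·1.6176 - (-1)·0.0000) / (3.1) = -0.2514
  r = (10 - (2.4)·1.6176 - (4)·-0.2514) / (-8.4) = -0.8480
Iteration 2:
  p = (11 - (-3)·-0.2514 - (-1.8)·-0.8480) / (6.8) = 1.2823
  q = (1 - (1.1)·1.2823 - (-1)·-0.8480) / (3.1) = -0.4060
  r = (10 - (2.4)·1.2823 - (4)·-0.4060) / (-8.4) = -1.0174
Iteration 3:
  p = (11 - (-3)·-0.4060 - (-1.8)·-1.0174) / (6.8) = 1.1692
  q = (1 - (1.1)·1.1692 - (-1)·-1.0174) / (3.1) = -0.4205
  r = (10 - (2.4)·1.1692 - (4)·-0.4205) / (-8.4) = -1.0567
Residual b − A·x = (-0.1141, -0.0393, -0.0004); ∞-norm = 0.1141

0.1141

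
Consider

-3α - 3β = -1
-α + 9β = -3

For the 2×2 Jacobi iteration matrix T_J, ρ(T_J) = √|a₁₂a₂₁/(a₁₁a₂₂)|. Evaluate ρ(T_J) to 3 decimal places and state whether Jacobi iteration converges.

0.333

a₁₂a₂₁/(a₁₁a₂₂) = (-3)·(-1) / ((-3)·(9)) = -0.111111
ρ = √|-0.111111| = √0.111111 = 0.333
ρ < 1, so Jacobi converges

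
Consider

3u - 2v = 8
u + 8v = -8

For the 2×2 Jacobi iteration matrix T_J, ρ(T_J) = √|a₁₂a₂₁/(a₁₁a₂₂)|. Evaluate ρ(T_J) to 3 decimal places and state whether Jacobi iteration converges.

a₁₂a₂₁/(a₁₁a₂₂) = (-2)·(1) / ((3)·(8)) = -0.083333
ρ = √|-0.083333| = √0.083333 = 0.289
ρ < 1, so Jacobi converges

0.289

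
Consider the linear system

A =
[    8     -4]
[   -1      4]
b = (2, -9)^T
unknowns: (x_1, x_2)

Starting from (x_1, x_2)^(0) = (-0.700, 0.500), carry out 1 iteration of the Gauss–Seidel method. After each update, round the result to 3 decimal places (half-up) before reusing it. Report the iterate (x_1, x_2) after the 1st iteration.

(0.500, -2.125)

Iteration 1:
  x_1 = (2 - (-4)·0.500) / (8) = 0.500
  x_2 = (-9 - (-1)·0.500) / (4) = -2.125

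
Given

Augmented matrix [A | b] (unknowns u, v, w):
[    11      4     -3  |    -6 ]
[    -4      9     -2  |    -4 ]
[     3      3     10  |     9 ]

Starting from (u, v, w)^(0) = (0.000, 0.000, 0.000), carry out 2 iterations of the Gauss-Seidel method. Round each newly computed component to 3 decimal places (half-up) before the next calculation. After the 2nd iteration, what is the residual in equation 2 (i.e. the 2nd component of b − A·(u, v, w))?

-0.682

Iteration 1:
  u = (-6 - (4)·0.000 - (-3)·0.000) / (11) = -0.545
  v = (-4 - (-4)·-0.545 - (-2)·0.000) / (9) = -0.687
  w = (9 - (3)·-0.545 - (3)·-0.687) / (10) = 1.270
Iteration 2:
  u = (-6 - (4)·-0.687 - (-3)·1.270) / (11) = 0.051
  v = (-4 - (-4)·0.051 - (-2)·1.270) / (9) = -0.140
  w = (9 - (3)·0.051 - (3)·-0.140) / (10) = 0.927
Residual b − A·x = (-3.220, -0.682, -0.003)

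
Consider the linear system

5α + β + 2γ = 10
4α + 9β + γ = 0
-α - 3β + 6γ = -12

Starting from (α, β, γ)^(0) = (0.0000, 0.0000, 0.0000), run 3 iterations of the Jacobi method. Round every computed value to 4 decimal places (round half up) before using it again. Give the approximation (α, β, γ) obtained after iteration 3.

Iteration 1:
  α = (10 - (1)·0.0000 - (2)·0.0000) / (5) = 2.0000
  β = (0 - (4)·0.0000 - (1)·0.0000) / (9) = 0.0000
  γ = (-12 - (-1)·0.0000 - (-3)·0.0000) / (6) = -2.0000
Iteration 2:
  α = (10 - (1)·0.0000 - (2)·-2.0000) / (5) = 2.8000
  β = (0 - (4)·2.0000 - (1)·-2.0000) / (9) = -0.6667
  γ = (-12 - (-1)·2.0000 - (-3)·0.0000) / (6) = -1.6667
Iteration 3:
  α = (10 - (1)·-0.6667 - (2)·-1.6667) / (5) = 2.8000
  β = (0 - (4)·2.8000 - (1)·-1.6667) / (9) = -1.0593
  γ = (-12 - (-1)·2.8000 - (-3)·-0.6667) / (6) = -1.8667

(2.8000, -1.0593, -1.8667)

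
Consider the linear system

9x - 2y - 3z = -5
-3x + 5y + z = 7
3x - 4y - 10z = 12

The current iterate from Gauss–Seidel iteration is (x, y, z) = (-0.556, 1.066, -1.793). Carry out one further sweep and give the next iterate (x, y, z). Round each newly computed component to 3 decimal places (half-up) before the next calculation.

One sweep:
  x = (-5 - (-2)·1.066 - (-3)·-1.793) / (9) = -0.916
  y = (7 - (-3)·-0.916 - (1)·-1.793) / (5) = 1.209
  z = (12 - (3)·-0.916 - (-4)·1.209) / (-10) = -1.958

(-0.916, 1.209, -1.958)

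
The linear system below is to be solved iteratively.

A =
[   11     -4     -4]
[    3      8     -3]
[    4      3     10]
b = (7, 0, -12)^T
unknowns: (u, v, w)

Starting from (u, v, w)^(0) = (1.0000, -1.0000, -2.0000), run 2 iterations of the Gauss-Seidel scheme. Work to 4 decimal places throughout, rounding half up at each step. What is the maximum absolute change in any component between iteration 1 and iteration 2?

0.5731

Iteration 1:
  u = (7 - (-4)·-1.0000 - (-4)·-2.0000) / (11) = -0.4545
  v = (0 - (3)·-0.4545 - (-3)·-2.0000) / (8) = -0.5796
  w = (-12 - (4)·-0.4545 - (3)·-0.5796) / (10) = -0.8443
Iteration 2:
  u = (7 - (-4)·-0.5796 - (-4)·-0.8443) / (11) = 0.1186
  v = (0 - (3)·0.1186 - (-3)·-0.8443) / (8) = -0.3611
  w = (-12 - (4)·0.1186 - (3)·-0.3611) / (10) = -1.1391
Change: (0.5731, 0.2185, -0.2948) → max |·| = 0.5731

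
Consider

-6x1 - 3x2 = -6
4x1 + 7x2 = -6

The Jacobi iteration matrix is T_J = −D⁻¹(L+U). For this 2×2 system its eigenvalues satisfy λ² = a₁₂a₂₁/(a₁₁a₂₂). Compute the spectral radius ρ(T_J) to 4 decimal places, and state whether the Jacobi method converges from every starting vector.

a₁₂a₂₁/(a₁₁a₂₂) = (-3)·(4) / ((-6)·(7)) = 0.285714
ρ = √|0.285714| = √0.285714 = 0.5345
ρ < 1, so Jacobi converges

0.5345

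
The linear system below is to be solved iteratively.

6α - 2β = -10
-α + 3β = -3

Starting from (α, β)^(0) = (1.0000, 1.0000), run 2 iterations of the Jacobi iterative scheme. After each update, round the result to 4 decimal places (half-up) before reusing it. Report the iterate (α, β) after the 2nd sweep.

Iteration 1:
  α = (-10 - (-2)·1.0000) / (6) = -1.3333
  β = (-3 - (-1)·1.0000) / (3) = -0.6667
Iteration 2:
  α = (-10 - (-2)·-0.6667) / (6) = -1.8889
  β = (-3 - (-1)·-1.3333) / (3) = -1.4444

(-1.8889, -1.4444)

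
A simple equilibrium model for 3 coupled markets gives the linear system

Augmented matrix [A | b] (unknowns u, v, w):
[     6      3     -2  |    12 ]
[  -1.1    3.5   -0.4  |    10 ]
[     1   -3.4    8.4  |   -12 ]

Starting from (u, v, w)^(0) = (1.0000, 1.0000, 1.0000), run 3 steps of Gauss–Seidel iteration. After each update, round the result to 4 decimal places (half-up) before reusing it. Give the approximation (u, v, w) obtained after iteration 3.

(0.4655, 2.9714, -0.2813)

Iteration 1:
  u = (12 - (3)·1.0000 - (-2)·1.0000) / (6) = 1.8333
  v = (10 - (-1.1)·1.8333 - (-0.4)·1.0000) / (3.5) = 3.5476
  w = (-12 - (1)·1.8333 - (-3.4)·3.5476) / (8.4) = -0.2109
Iteration 2:
  u = (12 - (3)·3.5476 - (-2)·-0.2109) / (6) = 0.1559
  v = (10 - (-1.1)·0.1559 - (-0.4)·-0.2109) / (3.5) = 2.8820
  w = (-12 - (1)·0.1559 - (-3.4)·2.8820) / (8.4) = -0.2806
Iteration 3:
  u = (12 - (3)·2.8820 - (-2)·-0.2806) / (6) = 0.4655
  v = (10 - (-1.1)·0.4655 - (-0.4)·-0.2806) / (3.5) = 2.9714
  w = (-12 - (1)·0.4655 - (-3.4)·2.9714) / (8.4) = -0.2813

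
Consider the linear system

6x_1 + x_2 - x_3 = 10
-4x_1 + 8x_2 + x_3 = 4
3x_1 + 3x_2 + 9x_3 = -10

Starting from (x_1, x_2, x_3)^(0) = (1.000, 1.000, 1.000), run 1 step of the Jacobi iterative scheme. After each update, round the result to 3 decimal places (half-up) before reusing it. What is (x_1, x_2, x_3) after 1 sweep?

(1.667, 0.875, -1.778)

Iteration 1:
  x_1 = (10 - (1)·1.000 - (-1)·1.000) / (6) = 1.667
  x_2 = (4 - (-4)·1.000 - (1)·1.000) / (8) = 0.875
  x_3 = (-10 - (3)·1.000 - (3)·1.000) / (9) = -1.778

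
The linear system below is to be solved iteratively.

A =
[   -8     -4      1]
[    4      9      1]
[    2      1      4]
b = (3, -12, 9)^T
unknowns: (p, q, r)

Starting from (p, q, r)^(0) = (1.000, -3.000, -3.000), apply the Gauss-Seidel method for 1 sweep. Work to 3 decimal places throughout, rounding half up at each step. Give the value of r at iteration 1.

2.208

Iteration 1:
  p = (3 - (-4)·-3.000 - (1)·-3.000) / (-8) = 0.750
  q = (-12 - (4)·0.750 - (1)·-3.000) / (9) = -1.333
  r = (9 - (2)·0.750 - (1)·-1.333) / (4) = 2.208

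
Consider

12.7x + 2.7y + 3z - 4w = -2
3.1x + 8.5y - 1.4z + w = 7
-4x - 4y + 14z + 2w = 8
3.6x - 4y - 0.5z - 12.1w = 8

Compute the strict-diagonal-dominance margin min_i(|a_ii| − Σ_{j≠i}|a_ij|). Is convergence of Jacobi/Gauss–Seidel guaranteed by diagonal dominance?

3

row 1: |12.7| − (2.7+3+4) = 3
row 2: |8.5| − (3.1+1.4+1) = 3
row 3: |14| − (4+4+2) = 4
row 4: |-12.1| − (3.6+4+0.5) = 4
minimum over rows = 3 → strictly diagonally dominant (convergence guaranteed)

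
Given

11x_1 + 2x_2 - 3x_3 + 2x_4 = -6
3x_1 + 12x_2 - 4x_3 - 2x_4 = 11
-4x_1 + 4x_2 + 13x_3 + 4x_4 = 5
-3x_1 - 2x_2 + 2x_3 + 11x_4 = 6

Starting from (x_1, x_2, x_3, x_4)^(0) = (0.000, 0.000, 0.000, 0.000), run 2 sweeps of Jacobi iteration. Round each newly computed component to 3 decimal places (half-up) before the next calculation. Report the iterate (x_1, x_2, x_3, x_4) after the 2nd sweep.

Iteration 1:
  x_1 = (-6 - (2)·0.000 - (-3)·0.000 - (2)·0.000) / (11) = -0.545
  x_2 = (11 - (3)·0.000 - (-4)·0.000 - (-2)·0.000) / (12) = 0.917
  x_3 = (5 - (-4)·0.000 - (4)·0.000 - (4)·0.000) / (13) = 0.385
  x_4 = (6 - (-3)·0.000 - (-2)·0.000 - (2)·0.000) / (11) = 0.545
Iteration 2:
  x_1 = (-6 - (2)·0.917 - (-3)·0.385 - (2)·0.545) / (11) = -0.706
  x_2 = (11 - (3)·-0.545 - (-4)·0.385 - (-2)·0.545) / (12) = 1.272
  x_3 = (5 - (-4)·-0.545 - (4)·0.917 - (4)·0.545) / (13) = -0.233
  x_4 = (6 - (-3)·-0.545 - (-2)·0.917 - (2)·0.385) / (11) = 0.494

(-0.706, 1.272, -0.233, 0.494)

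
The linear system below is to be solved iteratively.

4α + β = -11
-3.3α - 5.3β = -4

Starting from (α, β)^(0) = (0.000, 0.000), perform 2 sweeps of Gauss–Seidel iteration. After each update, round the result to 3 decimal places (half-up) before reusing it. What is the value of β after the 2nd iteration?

2.851

Iteration 1:
  α = (-11 - (1)·0.000) / (4) = -2.750
  β = (-4 - (-3.3)·-2.750) / (-5.3) = 2.467
Iteration 2:
  α = (-11 - (1)·2.467) / (4) = -3.367
  β = (-4 - (-3.3)·-3.367) / (-5.3) = 2.851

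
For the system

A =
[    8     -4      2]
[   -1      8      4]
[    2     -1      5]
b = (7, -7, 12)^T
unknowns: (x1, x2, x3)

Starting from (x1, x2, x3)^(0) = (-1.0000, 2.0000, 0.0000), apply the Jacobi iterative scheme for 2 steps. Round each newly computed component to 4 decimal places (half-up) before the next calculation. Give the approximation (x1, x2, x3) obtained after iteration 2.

(-0.4250, -2.2406, 1.4500)

Iteration 1:
  x1 = (7 - (-4)·2.0000 - (2)·0.0000) / (8) = 1.8750
  x2 = (-7 - (-1)·-1.0000 - (4)·0.0000) / (8) = -1.0000
  x3 = (12 - (2)·-1.0000 - (-1)·2.0000) / (5) = 3.2000
Iteration 2:
  x1 = (7 - (-4)·-1.0000 - (2)·3.2000) / (8) = -0.4250
  x2 = (-7 - (-1)·1.8750 - (4)·3.2000) / (8) = -2.2406
  x3 = (12 - (2)·1.8750 - (-1)·-1.0000) / (5) = 1.4500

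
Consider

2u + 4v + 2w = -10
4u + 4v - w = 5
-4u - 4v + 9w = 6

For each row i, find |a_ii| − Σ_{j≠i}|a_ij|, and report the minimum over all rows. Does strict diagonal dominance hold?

row 1: |2| − (4+2) = -4
row 2: |4| − (4+1) = -1
row 3: |9| − (4+4) = 1
minimum over rows = -4 → not strictly diagonally dominant

-4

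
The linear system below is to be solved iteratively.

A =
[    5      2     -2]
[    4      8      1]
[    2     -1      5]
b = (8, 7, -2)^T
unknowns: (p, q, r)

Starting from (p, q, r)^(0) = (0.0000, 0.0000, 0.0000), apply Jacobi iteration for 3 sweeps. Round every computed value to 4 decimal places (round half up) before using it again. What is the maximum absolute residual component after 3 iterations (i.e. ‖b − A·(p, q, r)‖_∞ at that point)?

Iteration 1:
  p = (8 - (2)·0.0000 - (-2)·0.0000) / (5) = 1.6000
  q = (7 - (4)·0.0000 - (1)·0.0000) / (8) = 0.8750
  r = (-2 - (2)·0.0000 - (-1)·0.0000) / (5) = -0.4000
Iteration 2:
  p = (8 - (2)·0.8750 - (-2)·-0.4000) / (5) = 1.0900
  q = (7 - (4)·1.6000 - (1)·-0.4000) / (8) = 0.1250
  r = (-2 - (2)·1.6000 - (-1)·0.8750) / (5) = -0.8650
Iteration 3:
  p = (8 - (2)·0.1250 - (-2)·-0.8650) / (5) = 1.2040
  q = (7 - (4)·1.0900 - (1)·-0.8650) / (8) = 0.4381
  r = (-2 - (2)·1.0900 - (-1)·0.1250) / (5) = -0.8110
Residual b − A·x = (-0.5182, -0.5098, 0.0851); ∞-norm = 0.5182

0.5182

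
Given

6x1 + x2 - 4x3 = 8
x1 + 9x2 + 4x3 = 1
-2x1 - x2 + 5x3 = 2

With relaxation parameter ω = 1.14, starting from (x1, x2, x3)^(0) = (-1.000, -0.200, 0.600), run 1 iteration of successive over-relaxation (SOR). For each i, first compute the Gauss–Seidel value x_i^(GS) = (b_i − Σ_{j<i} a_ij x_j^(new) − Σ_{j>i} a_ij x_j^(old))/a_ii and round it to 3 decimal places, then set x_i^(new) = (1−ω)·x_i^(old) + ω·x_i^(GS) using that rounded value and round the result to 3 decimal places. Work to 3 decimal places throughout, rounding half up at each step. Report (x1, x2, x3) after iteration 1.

Iteration 1:
  x1: GS value = (8 - (1)·-0.200 - (-4)·0.600) / (6) = 1.767;  x1 ← (1−ω)·-1.000 + ω·1.767 = 2.154
  x2: GS value = (1 - (1)·2.154 - (4)·0.600) / (9) = -0.395;  x2 ← (1−ω)·-0.200 + ω·-0.395 = -0.422
  x3: GS value = (2 - (-2)·2.154 - (-1)·-0.422) / (5) = 1.177;  x3 ← (1−ω)·0.600 + ω·1.177 = 1.258

(2.154, -0.422, 1.258)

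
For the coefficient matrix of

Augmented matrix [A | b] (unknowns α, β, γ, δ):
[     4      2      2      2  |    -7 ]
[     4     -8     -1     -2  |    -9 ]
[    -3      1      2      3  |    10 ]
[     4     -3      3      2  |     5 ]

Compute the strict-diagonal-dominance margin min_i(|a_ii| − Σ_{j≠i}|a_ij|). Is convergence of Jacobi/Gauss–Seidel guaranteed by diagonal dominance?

-8

row 1: |4| − (2+2+2) = -2
row 2: |-8| − (4+1+2) = 1
row 3: |2| − (3+1+3) = -5
row 4: |2| − (4+3+3) = -8
minimum over rows = -8 → not strictly diagonally dominant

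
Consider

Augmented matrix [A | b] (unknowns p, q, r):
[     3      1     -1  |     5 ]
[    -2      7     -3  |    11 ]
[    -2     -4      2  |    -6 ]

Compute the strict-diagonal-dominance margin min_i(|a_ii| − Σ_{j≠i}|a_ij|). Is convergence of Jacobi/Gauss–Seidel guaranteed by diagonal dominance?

row 1: |3| − (1+1) = 1
row 2: |7| − (2+3) = 2
row 3: |2| − (2+4) = -4
minimum over rows = -4 → not strictly diagonally dominant

-4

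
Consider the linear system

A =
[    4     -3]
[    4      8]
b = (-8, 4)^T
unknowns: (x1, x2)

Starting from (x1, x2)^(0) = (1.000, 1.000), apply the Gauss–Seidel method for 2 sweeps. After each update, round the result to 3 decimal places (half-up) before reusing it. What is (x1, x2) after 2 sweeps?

Iteration 1:
  x1 = (-8 - (-3)·1.000) / (4) = -1.250
  x2 = (4 - (4)·-1.250) / (8) = 1.125
Iteration 2:
  x1 = (-8 - (-3)·1.125) / (4) = -1.156
  x2 = (4 - (4)·-1.156) / (8) = 1.078

(-1.156, 1.078)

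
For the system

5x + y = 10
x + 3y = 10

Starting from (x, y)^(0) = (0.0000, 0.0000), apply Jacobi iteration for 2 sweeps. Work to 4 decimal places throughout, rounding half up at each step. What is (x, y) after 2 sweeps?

(1.3333, 2.6667)

Iteration 1:
  x = (10 - (1)·0.0000) / (5) = 2.0000
  y = (10 - (1)·0.0000) / (3) = 3.3333
Iteration 2:
  x = (10 - (1)·3.3333) / (5) = 1.3333
  y = (10 - (1)·2.0000) / (3) = 2.6667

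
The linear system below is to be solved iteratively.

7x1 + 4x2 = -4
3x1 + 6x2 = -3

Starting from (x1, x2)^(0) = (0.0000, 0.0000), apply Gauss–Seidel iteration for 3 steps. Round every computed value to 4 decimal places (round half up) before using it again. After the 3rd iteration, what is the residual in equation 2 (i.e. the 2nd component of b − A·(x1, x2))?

Iteration 1:
  x1 = (-4 - (4)·0.0000) / (7) = -0.5714
  x2 = (-3 - (3)·-0.5714) / (6) = -0.2143
Iteration 2:
  x1 = (-4 - (4)·-0.2143) / (7) = -0.4490
  x2 = (-3 - (3)·-0.4490) / (6) = -0.2755
Iteration 3:
  x1 = (-4 - (4)·-0.2755) / (7) = -0.4140
  x2 = (-3 - (3)·-0.4140) / (6) = -0.2930
Residual b − A·x = (0.0700, 0.0000)

0.0000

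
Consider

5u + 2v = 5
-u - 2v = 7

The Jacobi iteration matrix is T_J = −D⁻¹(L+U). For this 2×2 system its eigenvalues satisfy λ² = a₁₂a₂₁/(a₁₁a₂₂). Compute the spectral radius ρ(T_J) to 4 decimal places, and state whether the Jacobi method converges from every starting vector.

0.4472

a₁₂a₂₁/(a₁₁a₂₂) = (2)·(-1) / ((5)·(-2)) = 0.200000
ρ = √|0.200000| = √0.200000 = 0.4472
ρ < 1, so Jacobi converges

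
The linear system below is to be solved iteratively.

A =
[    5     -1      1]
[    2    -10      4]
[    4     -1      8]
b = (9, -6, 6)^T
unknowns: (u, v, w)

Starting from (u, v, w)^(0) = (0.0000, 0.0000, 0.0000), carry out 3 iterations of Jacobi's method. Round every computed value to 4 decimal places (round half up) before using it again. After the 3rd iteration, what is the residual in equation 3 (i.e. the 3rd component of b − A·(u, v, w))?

Iteration 1:
  u = (9 - (-1)·0.0000 - (1)·0.0000) / (5) = 1.8000
  v = (-6 - (2)·0.0000 - (4)·0.0000) / (-10) = 0.6000
  w = (6 - (4)·0.0000 - (-1)·0.0000) / (8) = 0.7500
Iteration 2:
  u = (9 - (-1)·0.6000 - (1)·0.7500) / (5) = 1.7700
  v = (-6 - (2)·1.8000 - (4)·0.7500) / (-10) = 1.2600
  w = (6 - (4)·1.8000 - (-1)·0.6000) / (8) = -0.0750
Iteration 3:
  u = (9 - (-1)·1.2600 - (1)·-0.0750) / (5) = 2.0670
  v = (-6 - (2)·1.7700 - (4)·-0.0750) / (-10) = 0.9240
  w = (6 - (4)·1.7700 - (-1)·1.2600) / (8) = 0.0225
Residual b − A·x = (-0.4335, -0.9840, -1.5240)

-1.5240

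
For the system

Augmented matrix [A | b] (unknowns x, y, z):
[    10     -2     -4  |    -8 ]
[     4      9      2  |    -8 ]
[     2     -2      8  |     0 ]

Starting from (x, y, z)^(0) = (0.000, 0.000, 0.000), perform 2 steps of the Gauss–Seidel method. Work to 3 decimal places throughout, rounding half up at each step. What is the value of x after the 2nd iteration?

Iteration 1:
  x = (-8 - (-2)·0.000 - (-4)·0.000) / (10) = -0.800
  y = (-8 - (4)·-0.800 - (2)·0.000) / (9) = -0.533
  z = (0 - (2)·-0.800 - (-2)·-0.533) / (8) = 0.067
Iteration 2:
  x = (-8 - (-2)·-0.533 - (-4)·0.067) / (10) = -0.880
  y = (-8 - (4)·-0.880 - (2)·0.067) / (9) = -0.513
  z = (0 - (2)·-0.880 - (-2)·-0.513) / (8) = 0.092

-0.880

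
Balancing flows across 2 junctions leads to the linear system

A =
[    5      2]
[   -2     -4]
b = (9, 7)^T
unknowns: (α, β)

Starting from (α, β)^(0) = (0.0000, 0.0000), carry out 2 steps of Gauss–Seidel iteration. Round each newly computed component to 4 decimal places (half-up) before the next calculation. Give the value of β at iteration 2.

Iteration 1:
  α = (9 - (2)·0.0000) / (5) = 1.8000
  β = (7 - (-2)·1.8000) / (-4) = -2.6500
Iteration 2:
  α = (9 - (2)·-2.6500) / (5) = 2.8600
  β = (7 - (-2)·2.8600) / (-4) = -3.1800

-3.1800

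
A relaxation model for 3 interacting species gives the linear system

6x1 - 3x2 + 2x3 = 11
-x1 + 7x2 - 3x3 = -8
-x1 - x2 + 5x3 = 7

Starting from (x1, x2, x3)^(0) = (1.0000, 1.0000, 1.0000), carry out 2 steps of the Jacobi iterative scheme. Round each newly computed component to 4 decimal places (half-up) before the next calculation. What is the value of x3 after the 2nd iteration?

Iteration 1:
  x1 = (11 - (-3)·1.0000 - (2)·1.0000) / (6) = 2.0000
  x2 = (-8 - (-1)·1.0000 - (-3)·1.0000) / (7) = -0.5714
  x3 = (7 - (-1)·1.0000 - (-1)·1.0000) / (5) = 1.8000
Iteration 2:
  x1 = (11 - (-3)·-0.5714 - (2)·1.8000) / (6) = 0.9476
  x2 = (-8 - (-1)·2.0000 - (-3)·1.8000) / (7) = -0.0857
  x3 = (7 - (-1)·2.0000 - (-1)·-0.5714) / (5) = 1.6857

1.6857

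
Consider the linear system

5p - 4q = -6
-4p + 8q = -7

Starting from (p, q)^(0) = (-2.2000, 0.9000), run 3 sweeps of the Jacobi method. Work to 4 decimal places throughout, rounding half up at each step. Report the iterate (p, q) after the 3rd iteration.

Iteration 1:
  p = (-6 - (-4)·0.9000) / (5) = -0.4800
  q = (-7 - (-4)·-2.2000) / (8) = -1.9750
Iteration 2:
  p = (-6 - (-4)·-1.9750) / (5) = -2.7800
  q = (-7 - (-4)·-0.4800) / (8) = -1.1150
Iteration 3:
  p = (-6 - (-4)·-1.1150) / (5) = -2.0920
  q = (-7 - (-4)·-2.7800) / (8) = -2.2650

(-2.0920, -2.2650)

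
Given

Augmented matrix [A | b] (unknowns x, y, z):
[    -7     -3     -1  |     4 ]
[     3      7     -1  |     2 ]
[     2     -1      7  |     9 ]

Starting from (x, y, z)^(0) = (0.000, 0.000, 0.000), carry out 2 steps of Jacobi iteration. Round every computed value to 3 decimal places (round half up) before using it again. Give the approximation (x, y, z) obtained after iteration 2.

(-0.878, 0.714, 1.490)

Iteration 1:
  x = (4 - (-3)·0.000 - (-1)·0.000) / (-7) = -0.571
  y = (2 - (3)·0.000 - (-1)·0.000) / (7) = 0.286
  z = (9 - (2)·0.000 - (-1)·0.000) / (7) = 1.286
Iteration 2:
  x = (4 - (-3)·0.286 - (-1)·1.286) / (-7) = -0.878
  y = (2 - (3)·-0.571 - (-1)·1.286) / (7) = 0.714
  z = (9 - (2)·-0.571 - (-1)·0.286) / (7) = 1.490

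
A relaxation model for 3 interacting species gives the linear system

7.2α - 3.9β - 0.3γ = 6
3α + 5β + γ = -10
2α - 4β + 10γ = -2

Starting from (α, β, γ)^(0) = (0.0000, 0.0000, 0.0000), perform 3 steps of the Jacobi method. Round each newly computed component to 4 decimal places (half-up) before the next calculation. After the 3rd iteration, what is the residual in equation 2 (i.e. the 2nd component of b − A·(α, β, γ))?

Iteration 1:
  α = (6 - (-3.9)·0.0000 - (-0.3)·0.0000) / (7.2) = 0.8333
  β = (-10 - (3)·0.0000 - (1)·0.0000) / (5) = -2.0000
  γ = (-2 - (2)·0.0000 - (-4)·0.0000) / (10) = -0.2000
Iteration 2:
  α = (6 - (-3.9)·-2.0000 - (-0.3)·-0.2000) / (7.2) = -0.2583
  β = (-10 - (3)·0.8333 - (1)·-0.2000) / (5) = -2.4600
  γ = (-2 - (2)·0.8333 - (-4)·-2.0000) / (10) = -1.1667
Iteration 3:
  α = (6 - (-3.9)·-2.4600 - (-0.3)·-1.1667) / (7.2) = -0.5478
  β = (-10 - (3)·-0.2583 - (1)·-1.1667) / (5) = -1.6117
  γ = (-2 - (2)·-0.2583 - (-4)·-2.4600) / (10) = -1.1323
Residual b − A·x = (3.3188, 0.8342, 3.9718)

0.8342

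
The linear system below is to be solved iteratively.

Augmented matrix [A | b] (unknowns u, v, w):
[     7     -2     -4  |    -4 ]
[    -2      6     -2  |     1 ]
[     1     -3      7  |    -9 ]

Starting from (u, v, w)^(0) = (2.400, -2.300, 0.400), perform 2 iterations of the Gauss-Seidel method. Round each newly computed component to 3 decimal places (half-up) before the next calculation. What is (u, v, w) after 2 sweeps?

Iteration 1:
  u = (-4 - (-2)·-2.300 - (-4)·0.400) / (7) = -1.000
  v = (1 - (-2)·-1.000 - (-2)·0.400) / (6) = -0.033
  w = (-9 - (1)·-1.000 - (-3)·-0.033) / (7) = -1.157
Iteration 2:
  u = (-4 - (-2)·-0.033 - (-4)·-1.157) / (7) = -1.242
  v = (1 - (-2)·-1.242 - (-2)·-1.157) / (6) = -0.633
  w = (-9 - (1)·-1.242 - (-3)·-0.633) / (7) = -1.380

(-1.242, -0.633, -1.380)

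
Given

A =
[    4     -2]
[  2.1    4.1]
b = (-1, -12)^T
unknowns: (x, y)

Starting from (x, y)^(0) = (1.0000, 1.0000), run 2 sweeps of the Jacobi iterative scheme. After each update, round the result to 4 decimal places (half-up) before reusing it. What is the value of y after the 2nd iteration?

Iteration 1:
  x = (-1 - (-2)·1.0000) / (4) = 0.2500
  y = (-12 - (2.1)·1.0000) / (4.1) = -3.4390
Iteration 2:
  x = (-1 - (-2)·-3.4390) / (4) = -1.9695
  y = (-12 - (2.1)·0.2500) / (4.1) = -3.0549

-3.0549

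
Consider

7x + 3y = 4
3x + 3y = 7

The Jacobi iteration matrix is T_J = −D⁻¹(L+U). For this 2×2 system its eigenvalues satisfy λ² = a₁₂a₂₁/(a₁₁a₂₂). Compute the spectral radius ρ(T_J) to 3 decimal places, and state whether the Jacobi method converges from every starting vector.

0.655

a₁₂a₂₁/(a₁₁a₂₂) = (3)·(3) / ((7)·(3)) = 0.428571
ρ = √|0.428571| = √0.428571 = 0.655
ρ < 1, so Jacobi converges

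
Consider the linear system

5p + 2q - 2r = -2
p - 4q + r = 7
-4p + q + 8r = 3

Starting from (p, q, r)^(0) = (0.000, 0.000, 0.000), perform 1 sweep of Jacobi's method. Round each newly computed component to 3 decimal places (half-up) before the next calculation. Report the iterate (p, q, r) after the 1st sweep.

Iteration 1:
  p = (-2 - (2)·0.000 - (-2)·0.000) / (5) = -0.400
  q = (7 - (1)·0.000 - (1)·0.000) / (-4) = -1.750
  r = (3 - (-4)·0.000 - (1)·0.000) / (8) = 0.375

(-0.400, -1.750, 0.375)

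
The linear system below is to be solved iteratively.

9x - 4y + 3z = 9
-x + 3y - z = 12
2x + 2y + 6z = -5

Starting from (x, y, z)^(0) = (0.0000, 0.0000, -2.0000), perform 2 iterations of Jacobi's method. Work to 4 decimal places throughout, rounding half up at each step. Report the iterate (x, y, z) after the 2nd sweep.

Iteration 1:
  x = (9 - (-4)·0.0000 - (3)·-2.0000) / (9) = 1.6667
  y = (12 - (-1)·0.0000 - (-1)·-2.0000) / (3) = 3.3333
  z = (-5 - (2)·0.0000 - (2)·0.0000) / (6) = -0.8333
Iteration 2:
  x = (9 - (-4)·3.3333 - (3)·-0.8333) / (9) = 2.7592
  y = (12 - (-1)·1.6667 - (-1)·-0.8333) / (3) = 4.2778
  z = (-5 - (2)·1.6667 - (2)·3.3333) / (6) = -2.5000

(2.7592, 4.2778, -2.5000)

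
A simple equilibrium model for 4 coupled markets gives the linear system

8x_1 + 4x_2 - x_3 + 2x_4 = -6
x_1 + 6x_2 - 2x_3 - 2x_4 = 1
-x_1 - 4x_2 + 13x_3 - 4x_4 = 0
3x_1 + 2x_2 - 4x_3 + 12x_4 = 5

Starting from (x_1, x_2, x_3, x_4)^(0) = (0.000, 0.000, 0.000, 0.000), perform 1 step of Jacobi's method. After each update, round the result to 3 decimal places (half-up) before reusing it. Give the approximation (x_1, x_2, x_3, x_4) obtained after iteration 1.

Iteration 1:
  x_1 = (-6 - (4)·0.000 - (-1)·0.000 - (2)·0.000) / (8) = -0.750
  x_2 = (1 - (1)·0.000 - (-2)·0.000 - (-2)·0.000) / (6) = 0.167
  x_3 = (0 - (-1)·0.000 - (-4)·0.000 - (-4)·0.000) / (13) = 0.000
  x_4 = (5 - (3)·0.000 - (2)·0.000 - (-4)·0.000) / (12) = 0.417

(-0.750, 0.167, 0.000, 0.417)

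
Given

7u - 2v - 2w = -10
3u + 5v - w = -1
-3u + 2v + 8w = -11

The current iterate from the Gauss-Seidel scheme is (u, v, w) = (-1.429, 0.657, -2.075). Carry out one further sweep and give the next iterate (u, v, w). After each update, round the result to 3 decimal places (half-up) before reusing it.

(-1.834, 0.485, -2.184)

One sweep:
  u = (-10 - (-2)·0.657 - (-2)·-2.075) / (7) = -1.834
  v = (-1 - (3)·-1.834 - (-1)·-2.075) / (5) = 0.485
  w = (-11 - (-3)·-1.834 - (2)·0.485) / (8) = -2.184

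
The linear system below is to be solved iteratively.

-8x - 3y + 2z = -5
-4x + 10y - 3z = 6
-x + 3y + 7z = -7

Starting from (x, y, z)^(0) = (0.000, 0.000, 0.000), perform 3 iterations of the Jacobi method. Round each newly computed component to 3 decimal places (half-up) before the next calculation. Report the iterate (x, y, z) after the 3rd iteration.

(0.127, 0.310, -1.214)

Iteration 1:
  x = (-5 - (-3)·0.000 - (2)·0.000) / (-8) = 0.625
  y = (6 - (-4)·0.000 - (-3)·0.000) / (10) = 0.600
  z = (-7 - (-1)·0.000 - (3)·0.000) / (7) = -1.000
Iteration 2:
  x = (-5 - (-3)·0.600 - (2)·-1.000) / (-8) = 0.150
  y = (6 - (-4)·0.625 - (-3)·-1.000) / (10) = 0.550
  z = (-7 - (-1)·0.625 - (3)·0.600) / (7) = -1.168
Iteration 3:
  x = (-5 - (-3)·0.550 - (2)·-1.168) / (-8) = 0.127
  y = (6 - (-4)·0.150 - (-3)·-1.168) / (10) = 0.310
  z = (-7 - (-1)·0.150 - (3)·0.550) / (7) = -1.214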